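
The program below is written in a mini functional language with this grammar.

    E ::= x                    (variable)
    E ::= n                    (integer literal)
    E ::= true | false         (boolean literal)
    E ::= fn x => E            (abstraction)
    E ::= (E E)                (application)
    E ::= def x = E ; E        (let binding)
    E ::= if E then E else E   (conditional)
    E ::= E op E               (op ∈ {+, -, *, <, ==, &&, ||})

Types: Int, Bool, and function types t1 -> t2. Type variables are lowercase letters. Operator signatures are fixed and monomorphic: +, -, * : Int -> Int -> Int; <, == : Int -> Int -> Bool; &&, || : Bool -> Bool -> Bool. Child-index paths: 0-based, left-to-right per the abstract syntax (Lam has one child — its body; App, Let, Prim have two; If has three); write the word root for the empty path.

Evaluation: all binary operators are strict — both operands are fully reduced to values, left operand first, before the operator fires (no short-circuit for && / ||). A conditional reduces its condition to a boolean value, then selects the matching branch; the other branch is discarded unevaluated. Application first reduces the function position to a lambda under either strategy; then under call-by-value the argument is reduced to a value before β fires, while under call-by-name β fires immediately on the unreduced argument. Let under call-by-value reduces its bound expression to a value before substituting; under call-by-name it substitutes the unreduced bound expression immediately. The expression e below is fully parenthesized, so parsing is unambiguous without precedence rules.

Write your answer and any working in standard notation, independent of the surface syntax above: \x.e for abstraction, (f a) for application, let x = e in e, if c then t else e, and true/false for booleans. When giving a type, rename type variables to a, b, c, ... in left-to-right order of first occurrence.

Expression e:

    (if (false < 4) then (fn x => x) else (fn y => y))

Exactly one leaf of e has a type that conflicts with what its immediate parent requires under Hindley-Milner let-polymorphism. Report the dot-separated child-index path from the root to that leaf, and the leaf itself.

Working:
  unify Bool ~ Int
  FAIL: mismatch Bool ~ Int

Answer: 0.0 : false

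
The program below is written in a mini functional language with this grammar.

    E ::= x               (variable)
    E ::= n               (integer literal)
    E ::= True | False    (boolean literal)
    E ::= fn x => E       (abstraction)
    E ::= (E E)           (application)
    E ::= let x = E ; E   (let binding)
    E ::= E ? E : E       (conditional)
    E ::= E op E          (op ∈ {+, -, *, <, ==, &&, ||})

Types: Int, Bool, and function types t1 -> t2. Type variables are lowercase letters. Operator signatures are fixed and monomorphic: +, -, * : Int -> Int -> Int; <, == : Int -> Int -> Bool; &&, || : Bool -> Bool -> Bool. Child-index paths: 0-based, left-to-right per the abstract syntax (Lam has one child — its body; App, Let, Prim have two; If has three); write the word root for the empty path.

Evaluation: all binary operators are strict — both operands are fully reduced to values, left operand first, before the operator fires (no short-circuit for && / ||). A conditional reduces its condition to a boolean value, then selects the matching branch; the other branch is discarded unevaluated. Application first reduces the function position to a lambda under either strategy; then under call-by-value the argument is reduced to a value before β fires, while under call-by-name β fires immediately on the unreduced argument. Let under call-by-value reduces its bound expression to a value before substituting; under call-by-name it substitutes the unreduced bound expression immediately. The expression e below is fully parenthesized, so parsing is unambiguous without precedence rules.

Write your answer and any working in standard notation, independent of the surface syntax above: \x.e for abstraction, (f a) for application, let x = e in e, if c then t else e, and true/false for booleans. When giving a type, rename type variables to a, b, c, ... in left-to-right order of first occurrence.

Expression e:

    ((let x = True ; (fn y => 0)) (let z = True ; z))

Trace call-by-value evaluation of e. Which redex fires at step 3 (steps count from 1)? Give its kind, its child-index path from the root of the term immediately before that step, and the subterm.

Working:
step 0: ((let x = true in (\y.0)) (let z = true in z))
step 1: [let@0] ((\y.0) (let z = true in z))
step 2: [let@1] ((\y.0) true)
step 3: [beta@root] 0

Answer: beta at root : ((\y.0) true)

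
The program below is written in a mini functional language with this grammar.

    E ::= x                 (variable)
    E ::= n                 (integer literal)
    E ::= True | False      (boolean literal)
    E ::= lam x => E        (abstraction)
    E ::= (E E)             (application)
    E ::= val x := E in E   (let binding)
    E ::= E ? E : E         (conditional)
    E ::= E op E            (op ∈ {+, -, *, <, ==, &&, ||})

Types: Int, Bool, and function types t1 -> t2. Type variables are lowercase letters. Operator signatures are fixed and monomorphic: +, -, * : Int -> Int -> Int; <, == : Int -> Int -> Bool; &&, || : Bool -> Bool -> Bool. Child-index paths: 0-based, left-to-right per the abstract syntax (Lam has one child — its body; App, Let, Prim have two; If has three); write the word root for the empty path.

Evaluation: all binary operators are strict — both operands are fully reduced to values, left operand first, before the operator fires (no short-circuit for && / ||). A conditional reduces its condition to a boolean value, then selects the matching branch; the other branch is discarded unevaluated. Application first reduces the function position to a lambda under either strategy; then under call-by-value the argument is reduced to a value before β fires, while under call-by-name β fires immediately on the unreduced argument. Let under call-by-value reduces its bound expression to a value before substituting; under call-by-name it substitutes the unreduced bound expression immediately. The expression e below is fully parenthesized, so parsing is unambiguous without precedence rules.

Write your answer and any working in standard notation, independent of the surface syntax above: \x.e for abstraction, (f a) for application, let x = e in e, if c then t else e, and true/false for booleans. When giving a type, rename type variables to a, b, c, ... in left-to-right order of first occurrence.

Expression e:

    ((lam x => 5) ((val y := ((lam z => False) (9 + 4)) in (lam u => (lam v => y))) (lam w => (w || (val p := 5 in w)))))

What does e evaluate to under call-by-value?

Working:
step 0: ((\x.5) ((let y = ((\z.false) (9 + 4)) in (\u.(\v.y))) (\w.(w || (let p = 5 in w)))))
step 1: [delta@1.0.0.1] ((\x.5) ((let y = ((\z.false) 13) in (\u.(\v.y))) (\w.(w || (let p = 5 in w)))))
step 2: [beta@1.0.0] ((\x.5) ((let y = false in (\u.(\v.y))) (\w.(w || (let p = 5 in w)))))
step 3: [let@1.0] ((\x.5) ((\u.(\v.false)) (\w.(w || (let p = 5 in w)))))
step 4: [beta@1] ((\x.5) (\v.false))
step 5: [beta@root] 5

Answer: 5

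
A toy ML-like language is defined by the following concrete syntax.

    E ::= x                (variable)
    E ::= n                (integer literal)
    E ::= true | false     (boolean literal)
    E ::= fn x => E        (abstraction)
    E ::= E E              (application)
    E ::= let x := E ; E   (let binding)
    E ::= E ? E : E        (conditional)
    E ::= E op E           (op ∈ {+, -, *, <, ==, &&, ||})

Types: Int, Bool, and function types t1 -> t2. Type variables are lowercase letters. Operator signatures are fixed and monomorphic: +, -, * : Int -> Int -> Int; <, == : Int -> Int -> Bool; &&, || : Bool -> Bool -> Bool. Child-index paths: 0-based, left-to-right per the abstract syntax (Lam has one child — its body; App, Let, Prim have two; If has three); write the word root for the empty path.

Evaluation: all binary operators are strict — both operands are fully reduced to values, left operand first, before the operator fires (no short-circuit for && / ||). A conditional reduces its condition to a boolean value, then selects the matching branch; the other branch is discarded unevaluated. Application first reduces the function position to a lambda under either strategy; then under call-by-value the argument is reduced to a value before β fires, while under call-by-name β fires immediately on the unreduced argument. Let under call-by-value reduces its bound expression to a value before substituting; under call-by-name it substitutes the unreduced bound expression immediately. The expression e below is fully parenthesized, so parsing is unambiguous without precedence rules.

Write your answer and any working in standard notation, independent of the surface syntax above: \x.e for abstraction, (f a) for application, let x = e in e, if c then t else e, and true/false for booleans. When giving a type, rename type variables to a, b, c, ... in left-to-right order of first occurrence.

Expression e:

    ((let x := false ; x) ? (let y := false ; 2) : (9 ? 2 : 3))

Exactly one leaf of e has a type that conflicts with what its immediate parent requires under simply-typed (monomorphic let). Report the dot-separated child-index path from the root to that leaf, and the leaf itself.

Answer: 2.0 : 9

Working:
let x : Bool
x : Bool
  unify Bool ~ Bool
let y : Bool
  unify Int ~ Bool
  FAIL: mismatch Int ~ Bool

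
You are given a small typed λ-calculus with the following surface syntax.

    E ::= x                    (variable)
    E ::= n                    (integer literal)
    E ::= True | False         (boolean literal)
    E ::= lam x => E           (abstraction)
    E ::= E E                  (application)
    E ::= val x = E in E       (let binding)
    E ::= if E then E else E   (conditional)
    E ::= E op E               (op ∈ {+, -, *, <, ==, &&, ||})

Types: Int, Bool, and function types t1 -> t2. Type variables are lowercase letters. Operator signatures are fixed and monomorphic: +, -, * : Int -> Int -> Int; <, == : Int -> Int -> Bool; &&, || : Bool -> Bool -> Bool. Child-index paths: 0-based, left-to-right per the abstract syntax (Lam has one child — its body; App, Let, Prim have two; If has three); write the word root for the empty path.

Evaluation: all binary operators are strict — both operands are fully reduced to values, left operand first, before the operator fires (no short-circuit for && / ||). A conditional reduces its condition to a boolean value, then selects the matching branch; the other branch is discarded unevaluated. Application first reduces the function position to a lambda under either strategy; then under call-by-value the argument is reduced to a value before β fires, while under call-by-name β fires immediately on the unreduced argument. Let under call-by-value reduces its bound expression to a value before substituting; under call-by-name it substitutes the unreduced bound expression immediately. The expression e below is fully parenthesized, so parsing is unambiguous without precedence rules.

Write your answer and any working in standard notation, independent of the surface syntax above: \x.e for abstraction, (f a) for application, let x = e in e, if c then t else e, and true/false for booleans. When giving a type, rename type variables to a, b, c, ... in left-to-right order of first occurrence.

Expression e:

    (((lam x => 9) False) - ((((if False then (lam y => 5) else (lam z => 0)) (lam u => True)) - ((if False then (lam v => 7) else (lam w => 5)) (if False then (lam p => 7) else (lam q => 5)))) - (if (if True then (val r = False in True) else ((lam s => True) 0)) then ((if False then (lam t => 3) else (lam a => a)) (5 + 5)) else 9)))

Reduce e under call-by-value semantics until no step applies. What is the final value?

Working:
step 0: (((\x.9) false) - ((((if false then (\y.5) else (\z.0)) (\u.true)) - ((if false then (\v.7) else (\w.5)) (if false then (\p.7) else (\q.5)))) - (if (if true then (let r = false in true) else ((\s.true) 0)) then ((if false then (\t.3) else (\a.a)) (5 + 5)) else 9)))
step 1: [beta@0] (9 - ((((if false then (\y.5) else (\z.0)) (\u.true)) - ((if false then (\v.7) else (\w.5)) (if false then (\p.7) else (\q.5)))) - (if (if true then (let r = false in true) else ((\s.true) 0)) then ((if false then (\t.3) else (\a.a)) (5 + 5)) else 9)))
step 2: [if@1.0.0.0] (9 - ((((\z.0) (\u.true)) - ((if false then (\v.7) else (\w.5)) (if false then (\p.7) else (\q.5)))) - (if (if true then (let r = false in true) else ((\s.true) 0)) then ((if false then (\t.3) else (\a.a)) (5 + 5)) else 9)))
step 3: [beta@1.0.0] (9 - ((0 - ((if false then (\v.7) else (\w.5)) (if false then (\p.7) else (\q.5)))) - (if (if true then (let r = false in true) else ((\s.true) 0)) then ((if false then (\t.3) else (\a.a)) (5 + 5)) else 9)))
step 4: [if@1.0.1.0] (9 - ((0 - ((\w.5) (if false then (\p.7) else (\q.5)))) - (if (if true then (let r = false in true) else ((\s.true) 0)) then ((if false then (\t.3) else (\a.a)) (5 + 5)) else 9)))
step 5: [if@1.0.1.1] (9 - ((0 - ((\w.5) (\q.5))) - (if (if true then (let r = false in true) else ((\s.true) 0)) then ((if false then (\t.3) else (\a.a)) (5 + 5)) else 9)))
step 6: [beta@1.0.1] (9 - ((0 - 5) - (if (if true then (let r = false in true) else ((\s.true) 0)) then ((if false then (\t.3) else (\a.a)) (5 + 5)) else 9)))
step 7: [delta@1.0] (9 - (-5 - (if (if true then (let r = false in true) else ((\s.true) 0)) then ((if false then (\t.3) else (\a.a)) (5 + 5)) else 9)))
step 8: [if@1.1.0] (9 - (-5 - (if (let r = false in true) then ((if false then (\t.3) else (\a.a)) (5 + 5)) else 9)))
step 9: [let@1.1.0] (9 - (-5 - (if true then ((if false then (\t.3) else (\a.a)) (5 + 5)) else 9)))
step 10: [if@1.1] (9 - (-5 - ((if false then (\t.3) else (\a.a)) (5 + 5))))
step 11: [if@1.1.0] (9 - (-5 - ((\a.a) (5 + 5))))
step 12: [delta@1.1.1] (9 - (-5 - ((\a.a) 10)))
step 13: [beta@1.1] (9 - (-5 - 10))
step 14: [delta@1] (9 - -15)
step 15: [delta@root] 24

Answer: 24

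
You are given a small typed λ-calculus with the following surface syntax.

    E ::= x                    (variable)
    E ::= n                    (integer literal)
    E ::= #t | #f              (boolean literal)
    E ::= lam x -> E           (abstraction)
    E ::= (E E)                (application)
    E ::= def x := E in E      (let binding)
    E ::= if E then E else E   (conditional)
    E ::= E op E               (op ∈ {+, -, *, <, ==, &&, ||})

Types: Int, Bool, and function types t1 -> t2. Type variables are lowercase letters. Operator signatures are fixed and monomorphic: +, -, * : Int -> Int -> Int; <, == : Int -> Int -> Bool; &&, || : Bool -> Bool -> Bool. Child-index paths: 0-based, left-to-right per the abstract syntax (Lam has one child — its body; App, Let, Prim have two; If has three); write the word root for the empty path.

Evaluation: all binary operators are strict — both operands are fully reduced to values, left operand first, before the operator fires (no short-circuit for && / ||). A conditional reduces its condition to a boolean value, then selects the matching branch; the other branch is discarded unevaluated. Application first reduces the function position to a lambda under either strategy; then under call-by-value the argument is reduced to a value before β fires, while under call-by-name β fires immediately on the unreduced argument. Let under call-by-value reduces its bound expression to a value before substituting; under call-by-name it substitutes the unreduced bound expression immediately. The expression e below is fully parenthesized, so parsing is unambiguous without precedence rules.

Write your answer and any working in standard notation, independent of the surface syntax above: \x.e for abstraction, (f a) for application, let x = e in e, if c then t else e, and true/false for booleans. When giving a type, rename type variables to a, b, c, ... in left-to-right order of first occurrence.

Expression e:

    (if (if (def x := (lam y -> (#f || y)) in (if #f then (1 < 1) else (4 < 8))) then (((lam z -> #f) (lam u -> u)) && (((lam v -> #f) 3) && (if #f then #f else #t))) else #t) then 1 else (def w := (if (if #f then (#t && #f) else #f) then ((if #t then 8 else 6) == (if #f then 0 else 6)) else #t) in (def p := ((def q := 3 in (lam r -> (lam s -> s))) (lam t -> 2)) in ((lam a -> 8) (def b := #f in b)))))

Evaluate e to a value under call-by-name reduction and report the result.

Trace:
step 0: (if (if (let x = (\y.(false || y)) in (if false then (1 < 1) else (4 < 8))) then (((\z.false) (\u.u)) && (((\v.false) 3) && (if false then false else true))) else true) then 1 else (let w = (if (if false then (true && false) else false) then ((if true then 8 else 6) == (if false then 0 else 6)) else true) in (let p = ((let q = 3 in (\r.(\s.s))) (\t.2)) in ((\a.8) (let b = false in b)))))
step 1: [let@0.0] (if (if (if false then (1 < 1) else (4 < 8)) then (((\z.false) (\u.u)) && (((\v.false) 3) && (if false then false else true))) else true) then 1 else (let w = (if (if false then (true && false) else false) then ((if true then 8 else 6) == (if false then 0 else 6)) else true) in (let p = ((let q = 3 in (\r.(\s.s))) (\t.2)) in ((\a.8) (let b = false in b)))))
step 2: [if@0.0] (if (if (4 < 8) then (((\z.false) (\u.u)) && (((\v.false) 3) && (if false then false else true))) else true) then 1 else (let w = (if (if false then (true && false) else false) then ((if true then 8 else 6) == (if false then 0 else 6)) else true) in (let p = ((let q = 3 in (\r.(\s.s))) (\t.2)) in ((\a.8) (let b = false in b)))))
step 3: [delta@0.0] (if (if true then (((\z.false) (\u.u)) && (((\v.false) 3) && (if false then false else true))) else true) then 1 else (let w = (if (if false then (true && false) else false) then ((if true then 8 else 6) == (if false then 0 else 6)) else true) in (let p = ((let q = 3 in (\r.(\s.s))) (\t.2)) in ((\a.8) (let b = false in b)))))
step 4: [if@0] (if (((\z.false) (\u.u)) && (((\v.false) 3) && (if false then false else true))) then 1 else (let w = (if (if false then (true && false) else false) then ((if true then 8 else 6) == (if false then 0 else 6)) else true) in (let p = ((let q = 3 in (\r.(\s.s))) (\t.2)) in ((\a.8) (let b = false in b)))))
step 5: [beta@0.0] (if (false && (((\v.false) 3) && (if false then false else true))) then 1 else (let w = (if (if false then (true && false) else false) then ((if true then 8 else 6) == (if false then 0 else 6)) else true) in (let p = ((let q = 3 in (\r.(\s.s))) (\t.2)) in ((\a.8) (let b = false in b)))))
step 6: [beta@0.1.0] (if (false && (false && (if false then false else true))) then 1 else (let w = (if (if false then (true && false) else false) then ((if true then 8 else 6) == (if false then 0 else 6)) else true) in (let p = ((let q = 3 in (\r.(\s.s))) (\t.2)) in ((\a.8) (let b = false in b)))))
step 7: [if@0.1.1] (if (false && (false && true)) then 1 else (let w = (if (if false then (true && false) else false) then ((if true then 8 else 6) == (if false then 0 else 6)) else true) in (let p = ((let q = 3 in (\r.(\s.s))) (\t.2)) in ((\a.8) (let b = false in b)))))
step 8: [delta@0.1] (if (false && false) then 1 else (let w = (if (if false then (true && false) else false) then ((if true then 8 else 6) == (if false then 0 else 6)) else true) in (let p = ((let q = 3 in (\r.(\s.s))) (\t.2)) in ((\a.8) (let b = false in b)))))
step 9: [delta@0] (if false then 1 else (let w = (if (if false then (true && false) else false) then ((if true then 8 else 6) == (if false then 0 else 6)) else true) in (let p = ((let q = 3 in (\r.(\s.s))) (\t.2)) in ((\a.8) (let b = false in b)))))
step 10: [if@root] (let w = (if (if false then (true && false) else false) then ((if true then 8 else 6) == (if false then 0 else 6)) else true) in (let p = ((let q = 3 in (\r.(\s.s))) (\t.2)) in ((\a.8) (let b = false in b))))
step 11: [let@root] (let p = ((let q = 3 in (\r.(\s.s))) (\t.2)) in ((\a.8) (let b = false in b)))
step 12: [let@root] ((\a.8) (let b = false in b))
step 13: [beta@root] 8

Answer: 8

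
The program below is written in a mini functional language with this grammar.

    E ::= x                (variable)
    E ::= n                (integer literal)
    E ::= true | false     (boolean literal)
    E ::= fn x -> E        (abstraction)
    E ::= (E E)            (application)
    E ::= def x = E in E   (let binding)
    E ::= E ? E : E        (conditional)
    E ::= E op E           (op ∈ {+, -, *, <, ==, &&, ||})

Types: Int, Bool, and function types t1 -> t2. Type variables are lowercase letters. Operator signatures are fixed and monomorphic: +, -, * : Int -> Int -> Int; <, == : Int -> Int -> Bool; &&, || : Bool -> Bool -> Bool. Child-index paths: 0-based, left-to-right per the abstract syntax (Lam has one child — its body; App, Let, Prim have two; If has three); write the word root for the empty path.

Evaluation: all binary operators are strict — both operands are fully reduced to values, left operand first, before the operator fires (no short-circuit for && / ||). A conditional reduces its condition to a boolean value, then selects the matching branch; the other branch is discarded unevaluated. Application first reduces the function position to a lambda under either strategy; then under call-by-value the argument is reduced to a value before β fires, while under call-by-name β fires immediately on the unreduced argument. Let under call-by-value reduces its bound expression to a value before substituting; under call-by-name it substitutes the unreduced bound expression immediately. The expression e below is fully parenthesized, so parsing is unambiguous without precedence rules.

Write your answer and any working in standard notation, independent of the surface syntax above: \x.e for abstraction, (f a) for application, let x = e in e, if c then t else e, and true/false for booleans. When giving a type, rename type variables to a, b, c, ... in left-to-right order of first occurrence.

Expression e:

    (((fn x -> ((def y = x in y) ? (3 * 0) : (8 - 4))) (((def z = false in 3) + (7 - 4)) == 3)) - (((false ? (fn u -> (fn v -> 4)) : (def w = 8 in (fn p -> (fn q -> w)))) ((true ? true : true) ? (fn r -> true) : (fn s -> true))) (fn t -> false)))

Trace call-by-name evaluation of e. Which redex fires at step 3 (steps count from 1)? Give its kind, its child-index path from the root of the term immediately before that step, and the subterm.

Derivation:
step 0: (((\x.(if (let y = x in y) then (3 * 0) else (8 - 4))) (((let z = false in 3) + (7 - 4)) == 3)) - (((if false then (\u.(\v.4)) else (let w = 8 in (\p.(\q.w)))) (if (if true then true else true) then (\r.true) else (\s.true))) (\t.false)))
step 1: [beta@0] ((if (let y = (((let z = false in 3) + (7 - 4)) == 3) in y) then (3 * 0) else (8 - 4)) - (((if false then (\u.(\v.4)) else (let w = 8 in (\p.(\q.w)))) (if (if true then true else true) then (\r.true) else (\s.true))) (\t.false)))
step 2: [let@0.0] ((if (((let z = false in 3) + (7 - 4)) == 3) then (3 * 0) else (8 - 4)) - (((if false then (\u.(\v.4)) else (let w = 8 in (\p.(\q.w)))) (if (if true then true else true) then (\r.true) else (\s.true))) (\t.false)))
step 3: [let@0.0.0.0] ((if ((3 + (7 - 4)) == 3) then (3 * 0) else (8 - 4)) - (((if false then (\u.(\v.4)) else (let w = 8 in (\p.(\q.w)))) (if (if true then true else true) then (\r.true) else (\s.true))) (\t.false)))

Answer: let at 0.0.0.0 : (let z = false in 3)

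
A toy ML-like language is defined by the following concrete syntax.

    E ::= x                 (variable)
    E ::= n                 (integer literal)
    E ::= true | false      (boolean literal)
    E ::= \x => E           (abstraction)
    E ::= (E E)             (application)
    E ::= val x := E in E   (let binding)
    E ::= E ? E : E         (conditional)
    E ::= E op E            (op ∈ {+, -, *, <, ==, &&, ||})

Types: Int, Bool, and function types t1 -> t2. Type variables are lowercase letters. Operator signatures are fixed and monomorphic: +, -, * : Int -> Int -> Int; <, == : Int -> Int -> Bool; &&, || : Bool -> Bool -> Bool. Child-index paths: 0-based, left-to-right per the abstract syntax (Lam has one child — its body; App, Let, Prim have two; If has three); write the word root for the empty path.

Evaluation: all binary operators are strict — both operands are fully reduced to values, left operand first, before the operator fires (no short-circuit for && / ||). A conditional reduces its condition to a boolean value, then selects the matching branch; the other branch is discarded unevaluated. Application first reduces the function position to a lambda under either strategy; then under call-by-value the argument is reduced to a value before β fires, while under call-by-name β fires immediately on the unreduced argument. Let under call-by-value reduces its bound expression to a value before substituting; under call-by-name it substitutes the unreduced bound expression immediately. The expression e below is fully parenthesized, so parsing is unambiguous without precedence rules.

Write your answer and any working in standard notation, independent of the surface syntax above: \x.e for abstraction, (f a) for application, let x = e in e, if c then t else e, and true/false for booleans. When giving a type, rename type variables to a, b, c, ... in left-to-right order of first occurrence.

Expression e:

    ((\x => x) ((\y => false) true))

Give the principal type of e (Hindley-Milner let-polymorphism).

Working:
x : a
\x._ : a -> a
\y._ : b -> Bool
  unify b -> Bool ~ Bool -> c
  unify b ~ Bool
  unify Bool ~ c
_ _ : Bool
  unify a -> a ~ Bool -> d
  unify a ~ Bool
  unify Bool ~ d
_ _ : Bool

Answer: Bool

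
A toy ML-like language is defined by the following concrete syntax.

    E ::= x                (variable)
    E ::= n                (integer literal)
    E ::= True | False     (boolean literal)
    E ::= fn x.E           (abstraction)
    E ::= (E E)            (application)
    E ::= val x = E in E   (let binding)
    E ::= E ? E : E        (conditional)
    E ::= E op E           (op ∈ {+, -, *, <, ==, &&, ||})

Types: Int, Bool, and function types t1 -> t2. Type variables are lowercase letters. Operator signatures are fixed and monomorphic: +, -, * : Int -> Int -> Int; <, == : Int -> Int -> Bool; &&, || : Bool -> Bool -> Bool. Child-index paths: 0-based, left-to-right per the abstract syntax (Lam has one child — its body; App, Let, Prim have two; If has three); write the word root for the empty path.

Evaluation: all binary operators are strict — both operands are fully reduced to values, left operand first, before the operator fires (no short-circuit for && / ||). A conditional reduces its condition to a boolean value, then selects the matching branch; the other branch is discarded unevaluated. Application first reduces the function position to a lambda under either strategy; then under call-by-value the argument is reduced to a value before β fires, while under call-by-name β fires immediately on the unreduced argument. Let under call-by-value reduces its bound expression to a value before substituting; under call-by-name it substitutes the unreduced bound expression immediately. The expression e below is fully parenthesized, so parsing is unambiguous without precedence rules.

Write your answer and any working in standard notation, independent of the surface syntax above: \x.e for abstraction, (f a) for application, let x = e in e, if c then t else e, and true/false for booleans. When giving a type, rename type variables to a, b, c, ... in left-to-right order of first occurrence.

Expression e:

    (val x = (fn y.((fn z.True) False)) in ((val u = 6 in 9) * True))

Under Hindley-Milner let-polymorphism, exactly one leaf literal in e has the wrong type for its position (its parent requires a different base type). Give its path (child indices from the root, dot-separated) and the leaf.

Working:
\z._ : b -> Bool
  unify b -> Bool ~ Bool -> c
  unify b ~ Bool
  unify Bool ~ c
_ _ : Bool
\y._ : a -> Bool
let x : forall. a -> Bool
let u : Int
  unify Int ~ Int
  unify Bool ~ Int
  FAIL: mismatch Bool ~ Int

Answer: 1.1 : true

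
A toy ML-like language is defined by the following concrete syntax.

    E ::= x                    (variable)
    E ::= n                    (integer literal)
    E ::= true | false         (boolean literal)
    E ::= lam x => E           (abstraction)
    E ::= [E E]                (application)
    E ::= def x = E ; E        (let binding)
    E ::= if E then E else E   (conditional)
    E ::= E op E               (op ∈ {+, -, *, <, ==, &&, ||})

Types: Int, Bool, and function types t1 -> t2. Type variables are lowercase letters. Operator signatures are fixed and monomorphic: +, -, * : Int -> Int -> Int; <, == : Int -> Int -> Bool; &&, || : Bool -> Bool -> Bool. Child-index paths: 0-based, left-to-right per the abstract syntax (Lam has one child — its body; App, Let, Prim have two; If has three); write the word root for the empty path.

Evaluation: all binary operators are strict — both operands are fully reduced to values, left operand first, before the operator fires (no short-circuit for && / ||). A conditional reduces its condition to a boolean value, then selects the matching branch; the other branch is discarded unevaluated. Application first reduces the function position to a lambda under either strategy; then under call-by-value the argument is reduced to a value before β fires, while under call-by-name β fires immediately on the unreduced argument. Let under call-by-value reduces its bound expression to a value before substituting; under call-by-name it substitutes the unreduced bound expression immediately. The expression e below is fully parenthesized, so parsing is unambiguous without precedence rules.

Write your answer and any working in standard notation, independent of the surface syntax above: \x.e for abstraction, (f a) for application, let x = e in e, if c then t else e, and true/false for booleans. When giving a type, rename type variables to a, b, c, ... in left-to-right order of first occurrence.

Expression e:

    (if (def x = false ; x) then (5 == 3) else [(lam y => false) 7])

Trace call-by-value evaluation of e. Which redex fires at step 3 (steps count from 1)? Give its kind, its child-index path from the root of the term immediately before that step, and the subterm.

Answer: beta at root : ((\y.false) 7)

Derivation:
step 0: (if (let x = false in x) then (5 == 3) else ((\y.false) 7))
step 1: [let@0] (if false then (5 == 3) else ((\y.false) 7))
step 2: [if@root] ((\y.false) 7)
step 3: [beta@root] false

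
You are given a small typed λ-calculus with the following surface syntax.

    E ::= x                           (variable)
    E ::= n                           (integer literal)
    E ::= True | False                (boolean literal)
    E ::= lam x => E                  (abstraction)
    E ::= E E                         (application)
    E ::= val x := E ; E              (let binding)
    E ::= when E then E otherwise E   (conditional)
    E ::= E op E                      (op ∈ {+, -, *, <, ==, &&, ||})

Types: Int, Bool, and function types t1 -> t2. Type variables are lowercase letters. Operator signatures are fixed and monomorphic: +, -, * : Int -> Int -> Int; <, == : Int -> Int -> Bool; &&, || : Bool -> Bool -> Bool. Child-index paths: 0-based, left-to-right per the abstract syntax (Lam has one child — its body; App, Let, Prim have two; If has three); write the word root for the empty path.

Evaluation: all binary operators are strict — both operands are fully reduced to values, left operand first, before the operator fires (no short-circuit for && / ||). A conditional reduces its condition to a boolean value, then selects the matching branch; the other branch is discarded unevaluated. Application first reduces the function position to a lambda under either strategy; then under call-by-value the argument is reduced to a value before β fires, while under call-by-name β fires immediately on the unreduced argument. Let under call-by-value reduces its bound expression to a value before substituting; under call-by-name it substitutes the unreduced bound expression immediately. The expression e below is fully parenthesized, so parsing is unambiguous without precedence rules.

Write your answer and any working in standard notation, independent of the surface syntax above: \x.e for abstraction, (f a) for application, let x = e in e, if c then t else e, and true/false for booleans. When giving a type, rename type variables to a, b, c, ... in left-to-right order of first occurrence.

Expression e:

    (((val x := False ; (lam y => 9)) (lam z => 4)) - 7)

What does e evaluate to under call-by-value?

Answer: 2

Trace:
step 0: (((let x = false in (\y.9)) (\z.4)) - 7)
step 1: [let@0.0] (((\y.9) (\z.4)) - 7)
step 2: [beta@0] (9 - 7)
step 3: [delta@root] 2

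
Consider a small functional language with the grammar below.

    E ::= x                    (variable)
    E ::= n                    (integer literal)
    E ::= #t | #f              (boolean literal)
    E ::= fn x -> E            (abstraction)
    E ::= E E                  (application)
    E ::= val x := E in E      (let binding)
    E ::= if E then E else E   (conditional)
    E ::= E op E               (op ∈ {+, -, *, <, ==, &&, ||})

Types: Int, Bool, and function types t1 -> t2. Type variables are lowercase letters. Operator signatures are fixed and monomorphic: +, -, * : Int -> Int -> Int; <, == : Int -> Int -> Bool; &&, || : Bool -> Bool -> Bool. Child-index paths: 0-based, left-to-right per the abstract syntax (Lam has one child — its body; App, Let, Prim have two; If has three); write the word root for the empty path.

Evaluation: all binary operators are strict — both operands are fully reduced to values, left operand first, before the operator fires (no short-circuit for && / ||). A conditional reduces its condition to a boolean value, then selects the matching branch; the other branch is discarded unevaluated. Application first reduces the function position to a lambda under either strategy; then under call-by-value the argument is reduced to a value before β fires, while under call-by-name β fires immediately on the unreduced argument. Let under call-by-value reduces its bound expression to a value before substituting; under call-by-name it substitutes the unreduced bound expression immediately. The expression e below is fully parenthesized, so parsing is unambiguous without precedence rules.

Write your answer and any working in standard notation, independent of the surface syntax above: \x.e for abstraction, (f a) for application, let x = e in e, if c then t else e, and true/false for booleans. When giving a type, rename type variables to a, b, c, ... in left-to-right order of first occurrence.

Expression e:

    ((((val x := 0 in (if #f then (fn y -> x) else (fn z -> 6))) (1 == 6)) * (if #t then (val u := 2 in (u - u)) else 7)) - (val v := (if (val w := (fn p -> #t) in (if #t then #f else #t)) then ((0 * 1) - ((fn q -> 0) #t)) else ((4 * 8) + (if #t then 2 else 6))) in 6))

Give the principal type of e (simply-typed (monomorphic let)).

Answer: Int

Trace:
let x : Int
  unify Bool ~ Bool
x : Int
\y._ : a -> Int
\z._ : b -> Int
  unify a -> Int ~ b -> Int
  unify a ~ b
  unify Int ~ Int
  unify Int ~ Int
  unify Int ~ Int
  unify b -> Int ~ Bool -> c
  unify b ~ Bool
  unify Int ~ c
_ _ : Int
  unify Int ~ Int
  unify Bool ~ Bool
let u : Int
u : Int
  unify Int ~ Int
u : Int
  unify Int ~ Int
  unify Int ~ Int
  unify Int ~ Int
  unify Int ~ Int
\p._ : d -> Bool
let w : d -> Bool
  unify Bool ~ Bool
  unify Bool ~ Bool
  unify Bool ~ Bool
  unify Int ~ Int
  unify Int ~ Int
  unify Int ~ Int
\q._ : e -> Int
  unify e -> Int ~ Bool -> f
  unify e ~ Bool
  unify Int ~ f
_ _ : Int
  unify Int ~ Int
  unify Int ~ Int
  unify Int ~ Int
  unify Int ~ Int
  unify Bool ~ Bool
  unify Int ~ Int
  unify Int ~ Int
  unify Int ~ Int
let v : Int
  unify Int ~ Int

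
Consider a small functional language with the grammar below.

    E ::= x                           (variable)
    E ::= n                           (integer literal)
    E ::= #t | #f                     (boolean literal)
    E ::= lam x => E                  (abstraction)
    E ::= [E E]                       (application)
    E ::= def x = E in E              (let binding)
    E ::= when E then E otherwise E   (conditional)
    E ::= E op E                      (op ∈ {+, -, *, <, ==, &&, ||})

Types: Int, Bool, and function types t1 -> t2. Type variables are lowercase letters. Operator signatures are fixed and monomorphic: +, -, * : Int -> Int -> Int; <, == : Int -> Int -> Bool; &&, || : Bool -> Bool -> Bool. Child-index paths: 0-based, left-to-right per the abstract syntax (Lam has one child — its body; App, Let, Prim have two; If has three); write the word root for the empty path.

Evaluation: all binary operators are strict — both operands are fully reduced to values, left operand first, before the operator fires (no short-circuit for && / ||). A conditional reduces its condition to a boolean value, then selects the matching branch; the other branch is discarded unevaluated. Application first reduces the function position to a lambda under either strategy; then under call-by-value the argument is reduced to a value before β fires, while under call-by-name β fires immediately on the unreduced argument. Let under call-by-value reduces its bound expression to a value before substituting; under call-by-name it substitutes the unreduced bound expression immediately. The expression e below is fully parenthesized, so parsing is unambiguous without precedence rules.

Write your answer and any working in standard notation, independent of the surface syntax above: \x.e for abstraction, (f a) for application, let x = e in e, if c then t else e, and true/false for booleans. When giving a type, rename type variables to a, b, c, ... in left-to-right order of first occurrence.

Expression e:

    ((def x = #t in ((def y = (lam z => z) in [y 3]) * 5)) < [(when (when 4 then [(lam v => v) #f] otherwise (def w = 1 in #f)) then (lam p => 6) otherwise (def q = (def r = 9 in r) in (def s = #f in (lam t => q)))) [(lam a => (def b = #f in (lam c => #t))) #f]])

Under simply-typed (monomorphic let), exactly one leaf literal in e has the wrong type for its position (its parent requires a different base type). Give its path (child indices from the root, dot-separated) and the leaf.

Answer: 1.0.0.0 : 4

Derivation:
let x : Bool
z : a
\z._ : a -> a
let y : a -> a
y : a -> a
  unify a -> a ~ Int -> b
  unify a ~ Int
  unify Int ~ b
_ _ : Int
  unify Int ~ Int
  unify Int ~ Int
  unify Int ~ Int
  unify Int ~ Bool
  FAIL: mismatch Int ~ Bool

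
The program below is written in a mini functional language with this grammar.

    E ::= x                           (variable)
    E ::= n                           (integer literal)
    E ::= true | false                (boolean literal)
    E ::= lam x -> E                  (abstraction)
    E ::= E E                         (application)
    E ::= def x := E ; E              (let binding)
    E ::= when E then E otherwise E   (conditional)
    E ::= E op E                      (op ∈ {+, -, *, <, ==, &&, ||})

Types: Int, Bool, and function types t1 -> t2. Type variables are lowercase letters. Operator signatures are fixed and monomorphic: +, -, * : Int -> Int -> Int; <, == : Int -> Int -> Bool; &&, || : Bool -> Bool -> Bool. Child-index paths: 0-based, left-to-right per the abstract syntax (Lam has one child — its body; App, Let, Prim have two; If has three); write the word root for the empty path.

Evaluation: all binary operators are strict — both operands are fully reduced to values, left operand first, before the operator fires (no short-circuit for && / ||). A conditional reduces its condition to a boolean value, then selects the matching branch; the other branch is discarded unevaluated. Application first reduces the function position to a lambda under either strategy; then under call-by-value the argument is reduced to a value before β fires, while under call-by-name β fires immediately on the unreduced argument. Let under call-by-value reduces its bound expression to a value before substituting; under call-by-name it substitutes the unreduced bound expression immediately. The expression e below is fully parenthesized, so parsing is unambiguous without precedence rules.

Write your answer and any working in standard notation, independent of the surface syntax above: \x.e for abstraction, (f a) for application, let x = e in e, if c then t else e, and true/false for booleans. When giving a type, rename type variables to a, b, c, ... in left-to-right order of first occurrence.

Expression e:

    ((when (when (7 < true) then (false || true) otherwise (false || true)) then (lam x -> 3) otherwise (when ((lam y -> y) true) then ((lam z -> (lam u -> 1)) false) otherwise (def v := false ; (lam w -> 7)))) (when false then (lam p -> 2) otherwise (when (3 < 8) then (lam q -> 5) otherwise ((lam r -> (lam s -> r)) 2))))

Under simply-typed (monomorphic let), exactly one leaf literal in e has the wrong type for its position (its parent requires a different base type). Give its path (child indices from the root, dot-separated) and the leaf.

Answer: 0.0.0.1 : true

Working:
  unify Int ~ Int
  unify Bool ~ Int
  FAIL: mismatch Bool ~ Int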